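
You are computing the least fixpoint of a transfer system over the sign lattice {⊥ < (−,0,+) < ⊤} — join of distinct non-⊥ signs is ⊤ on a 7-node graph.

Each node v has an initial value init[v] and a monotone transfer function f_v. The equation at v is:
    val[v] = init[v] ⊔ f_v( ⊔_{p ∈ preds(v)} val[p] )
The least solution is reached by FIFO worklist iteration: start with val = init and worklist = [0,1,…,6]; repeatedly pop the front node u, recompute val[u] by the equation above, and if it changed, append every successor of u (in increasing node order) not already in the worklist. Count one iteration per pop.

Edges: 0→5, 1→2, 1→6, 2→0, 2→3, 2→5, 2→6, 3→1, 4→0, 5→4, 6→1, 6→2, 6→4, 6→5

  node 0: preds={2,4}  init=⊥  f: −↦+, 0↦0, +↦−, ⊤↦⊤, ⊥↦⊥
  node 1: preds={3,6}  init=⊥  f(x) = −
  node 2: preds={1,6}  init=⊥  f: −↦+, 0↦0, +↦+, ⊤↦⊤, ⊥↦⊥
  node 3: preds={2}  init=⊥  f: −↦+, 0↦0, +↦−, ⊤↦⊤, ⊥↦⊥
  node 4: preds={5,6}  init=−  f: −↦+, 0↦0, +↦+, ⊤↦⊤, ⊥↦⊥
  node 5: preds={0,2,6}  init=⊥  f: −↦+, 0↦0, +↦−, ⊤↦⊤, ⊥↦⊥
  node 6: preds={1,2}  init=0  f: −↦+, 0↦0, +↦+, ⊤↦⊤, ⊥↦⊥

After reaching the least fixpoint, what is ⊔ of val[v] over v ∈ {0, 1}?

Iteration log — 12 steps:
  step 1. node 0  ⊔preds=−  new=+  old=⊥  +wl: 
  step 2. node 1  ⊔preds=0  new=−  old=⊥  +wl: 
  step 3. node 2  ⊔preds=⊤  new=⊤  old=⊥  +wl: 0
  step 4. node 3  ⊔preds=⊤  new=⊤  old=⊥  +wl: 1
  step 5. node 4  ⊔preds=0  new=⊤  old=−  +wl: 
  step 6. node 5  ⊔preds=⊤  new=⊤  old=⊥  +wl: 4
  step 7. node 6  ⊔preds=⊤  new=⊤  old=0  +wl: 2,5
  step 8. node 0  ⊔preds=⊤  new=⊤  old=+  +wl: 
  step 9. node 1  ⊔preds=⊤  new=−  stable
  step 10. node 4  ⊔preds=⊤  new=⊤  stable
  step 11. node 2  ⊔preds=⊤  new=⊤  stable
  step 12. node 5  ⊔preds=⊤  new=⊤  stable

Least fixpoint reached:
  node 0: ⊤
  node 1: −
  node 2: ⊤
  node 3: ⊤
  node 4: ⊤
  node 5: ⊤
  node 6: ⊤

⊤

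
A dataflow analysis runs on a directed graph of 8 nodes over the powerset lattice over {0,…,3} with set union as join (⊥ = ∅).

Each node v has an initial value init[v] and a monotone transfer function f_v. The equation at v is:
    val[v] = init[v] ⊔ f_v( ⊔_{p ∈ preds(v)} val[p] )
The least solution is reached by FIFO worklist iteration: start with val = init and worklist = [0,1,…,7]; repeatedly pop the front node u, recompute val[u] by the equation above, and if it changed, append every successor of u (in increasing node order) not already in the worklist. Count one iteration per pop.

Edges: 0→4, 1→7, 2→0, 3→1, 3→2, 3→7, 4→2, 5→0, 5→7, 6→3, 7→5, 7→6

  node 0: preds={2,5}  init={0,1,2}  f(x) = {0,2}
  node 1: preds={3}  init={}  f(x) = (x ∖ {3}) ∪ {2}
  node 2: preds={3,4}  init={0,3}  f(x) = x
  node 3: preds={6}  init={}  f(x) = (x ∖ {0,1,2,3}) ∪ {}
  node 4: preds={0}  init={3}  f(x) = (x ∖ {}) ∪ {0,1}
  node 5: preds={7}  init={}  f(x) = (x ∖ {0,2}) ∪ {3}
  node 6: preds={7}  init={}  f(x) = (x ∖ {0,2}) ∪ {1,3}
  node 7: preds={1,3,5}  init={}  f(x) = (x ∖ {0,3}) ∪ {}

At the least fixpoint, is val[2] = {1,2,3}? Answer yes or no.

Worklist (13 pops):
  #1 pop 0: in={0,3} → {0,1,2} (no change)
  #2 pop 1: in={} → {2} (was {}); enqueue []
  #3 pop 2: in={3} → {0,3} (no change)
  #4 pop 3: in={} → {} (no change)
  #5 pop 4: in={0,1,2} → {0,1,2,3} (was {3}); enqueue [2]
  #6 pop 5: in={} → {3} (was {}); enqueue [0]
  #7 pop 6: in={} → {1,3} (was {}); enqueue [3]
  #8 pop 7: in={2,3} → {2} (was {}); enqueue [5,6]
  #9 pop 2: in={0,1,2,3} → {0,1,2,3} (was {0,3}); enqueue []
  #10 pop 0: in={0,1,2,3} → {0,1,2} (no change)
  #11 pop 3: in={1,3} → {} (no change)
  #12 pop 5: in={2} → {3} (no change)
  #13 pop 6: in={2} → {1,3} (no change)

Fixpoint:
  val[0] = {0,1,2}
  val[1] = {2}
  val[2] = {0,1,2,3}
  val[3] = {}
  val[4] = {0,1,2,3}
  val[5] = {3}
  val[6] = {1,3}
  val[7] = {2}

no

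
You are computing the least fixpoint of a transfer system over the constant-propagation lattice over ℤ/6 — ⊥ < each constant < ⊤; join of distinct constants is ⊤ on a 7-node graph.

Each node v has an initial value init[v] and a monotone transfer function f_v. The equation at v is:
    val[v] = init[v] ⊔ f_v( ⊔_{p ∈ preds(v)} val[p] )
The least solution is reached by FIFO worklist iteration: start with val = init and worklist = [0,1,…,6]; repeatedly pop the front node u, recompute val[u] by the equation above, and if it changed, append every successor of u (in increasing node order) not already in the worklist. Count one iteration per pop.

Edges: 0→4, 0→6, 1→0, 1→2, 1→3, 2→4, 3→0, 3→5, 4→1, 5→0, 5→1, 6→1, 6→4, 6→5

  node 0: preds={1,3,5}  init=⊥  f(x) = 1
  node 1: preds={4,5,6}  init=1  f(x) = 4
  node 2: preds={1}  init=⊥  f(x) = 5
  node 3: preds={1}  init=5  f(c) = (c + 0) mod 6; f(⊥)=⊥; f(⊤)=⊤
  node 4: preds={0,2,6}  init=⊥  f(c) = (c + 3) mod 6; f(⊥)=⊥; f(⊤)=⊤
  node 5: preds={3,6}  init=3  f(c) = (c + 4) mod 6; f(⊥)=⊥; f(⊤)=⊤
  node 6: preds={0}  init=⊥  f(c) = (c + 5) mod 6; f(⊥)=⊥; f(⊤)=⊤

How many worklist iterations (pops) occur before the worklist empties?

11

Trace (11 dequeues):
  [1] u=0 | in ⊤ | out 1 | prev ⊥ | push {}
  [2] u=1 | in 3 | out ⊤ | prev 1 | push {0}
  [3] u=2 | in ⊤ | out 5 | prev ⊥ | push {}
  [4] u=3 | in ⊤ | out ⊤ | prev 5 | push {}
  [5] u=4 | in ⊤ | out ⊤ | prev ⊥ | push {1}
  [6] u=5 | in ⊤ | out ⊤ | prev 3 | push {}
  [7] u=6 | in 1 | out 0 | prev ⊥ | push {4,5}
  [8] u=0 | in ⊤ | out 1 | ==
  [9] u=1 | in ⊤ | out ⊤ | ==
  [10] u=4 | in ⊤ | out ⊤ | ==
  [11] u=5 | in ⊤ | out ⊤ | ==

Converged values:
  [0] 1
  [1] ⊤
  [2] 5
  [3] ⊤
  [4] ⊤
  [5] ⊤
  [6] 0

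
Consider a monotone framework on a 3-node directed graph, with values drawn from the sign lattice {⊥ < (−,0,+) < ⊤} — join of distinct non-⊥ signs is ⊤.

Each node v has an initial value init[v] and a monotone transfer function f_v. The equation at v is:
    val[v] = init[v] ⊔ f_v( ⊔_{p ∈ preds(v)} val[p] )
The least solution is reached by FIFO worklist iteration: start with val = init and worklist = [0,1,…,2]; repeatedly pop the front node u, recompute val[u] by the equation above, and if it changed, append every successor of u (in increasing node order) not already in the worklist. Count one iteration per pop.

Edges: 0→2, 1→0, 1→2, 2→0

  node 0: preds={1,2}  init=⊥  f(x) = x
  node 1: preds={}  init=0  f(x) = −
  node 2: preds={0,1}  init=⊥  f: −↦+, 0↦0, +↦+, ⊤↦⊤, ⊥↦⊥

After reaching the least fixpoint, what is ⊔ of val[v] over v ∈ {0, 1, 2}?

Iteration log — 5 steps:
  step 1. node 0  ⊔preds=0  new=0  old=⊥  +wl: 
  step 2. node 1  ⊔preds=⊥  new=⊤  old=0  +wl: 0
  step 3. node 2  ⊔preds=⊤  new=⊤  old=⊥  +wl: 
  step 4. node 0  ⊔preds=⊤  new=⊤  old=0  +wl: 2
  step 5. node 2  ⊔preds=⊤  new=⊤  stable

Least fixpoint reached:
  node 0: ⊤
  node 1: ⊤
  node 2: ⊤

⊤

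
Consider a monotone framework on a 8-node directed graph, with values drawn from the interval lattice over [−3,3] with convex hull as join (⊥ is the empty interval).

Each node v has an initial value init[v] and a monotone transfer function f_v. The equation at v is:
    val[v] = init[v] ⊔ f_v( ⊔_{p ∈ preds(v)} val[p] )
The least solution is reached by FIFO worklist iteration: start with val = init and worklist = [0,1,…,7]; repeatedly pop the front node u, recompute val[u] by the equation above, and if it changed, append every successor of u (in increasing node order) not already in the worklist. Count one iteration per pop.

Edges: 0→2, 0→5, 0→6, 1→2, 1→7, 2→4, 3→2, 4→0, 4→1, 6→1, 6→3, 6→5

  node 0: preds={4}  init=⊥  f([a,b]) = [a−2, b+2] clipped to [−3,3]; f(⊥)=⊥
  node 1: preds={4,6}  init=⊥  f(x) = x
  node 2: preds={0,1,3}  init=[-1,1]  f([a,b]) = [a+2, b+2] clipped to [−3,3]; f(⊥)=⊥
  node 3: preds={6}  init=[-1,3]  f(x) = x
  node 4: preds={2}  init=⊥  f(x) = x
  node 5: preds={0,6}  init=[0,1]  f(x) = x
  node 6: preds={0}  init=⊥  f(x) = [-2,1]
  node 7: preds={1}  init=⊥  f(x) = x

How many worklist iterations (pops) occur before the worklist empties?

15

Trace (15 dequeues):
  [1] u=0 | in ⊥ | out ⊥ | ==
  [2] u=1 | in ⊥ | out ⊥ | ==
  [3] u=2 | in [-1,3] | out [-1,3] | prev [-1,1] | push {}
  [4] u=3 | in ⊥ | out [-1,3] | ==
  [5] u=4 | in [-1,3] | out [-1,3] | prev ⊥ | push {0,1}
  [6] u=5 | in ⊥ | out [0,1] | ==
  [7] u=6 | in ⊥ | out [-2,1] | prev ⊥ | push {3,5}
  [8] u=7 | in ⊥ | out ⊥ | ==
  [9] u=0 | in [-1,3] | out [-3,3] | prev ⊥ | push {2,6}
  [10] u=1 | in [-2,3] | out [-2,3] | prev ⊥ | push {7}
  [11] u=3 | in [-2,1] | out [-2,3] | prev [-1,3] | push {}
  [12] u=5 | in [-3,3] | out [-3,3] | prev [0,1] | push {}
  [13] u=2 | in [-3,3] | out [-1,3] | ==
  [14] u=6 | in [-3,3] | out [-2,1] | ==
  [15] u=7 | in [-2,3] | out [-2,3] | prev ⊥ | push {}

Converged values:
  [0] [-3,3]
  [1] [-2,3]
  [2] [-1,3]
  [3] [-2,3]
  [4] [-1,3]
  [5] [-3,3]
  [6] [-2,1]
  [7] [-2,3]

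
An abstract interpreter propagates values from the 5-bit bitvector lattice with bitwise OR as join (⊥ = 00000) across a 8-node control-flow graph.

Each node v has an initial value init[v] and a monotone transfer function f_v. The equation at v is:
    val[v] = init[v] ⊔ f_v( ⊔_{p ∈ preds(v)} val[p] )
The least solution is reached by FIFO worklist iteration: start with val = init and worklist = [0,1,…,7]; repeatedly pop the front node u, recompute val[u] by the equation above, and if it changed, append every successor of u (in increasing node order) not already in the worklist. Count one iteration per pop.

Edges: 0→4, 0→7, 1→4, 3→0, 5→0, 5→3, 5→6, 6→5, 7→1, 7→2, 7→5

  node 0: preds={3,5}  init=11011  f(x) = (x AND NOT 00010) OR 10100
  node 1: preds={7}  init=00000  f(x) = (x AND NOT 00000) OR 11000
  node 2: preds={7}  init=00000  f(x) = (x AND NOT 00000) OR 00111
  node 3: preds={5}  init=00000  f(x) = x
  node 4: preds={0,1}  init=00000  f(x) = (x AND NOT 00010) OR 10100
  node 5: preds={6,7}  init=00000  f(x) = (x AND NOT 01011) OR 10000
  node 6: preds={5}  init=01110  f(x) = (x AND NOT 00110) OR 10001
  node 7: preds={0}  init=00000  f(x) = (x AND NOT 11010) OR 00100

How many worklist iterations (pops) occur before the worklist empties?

15

Iteration log — 15 steps:
  step 1. node 0  ⊔preds=00000  new=11111  old=11011  +wl: 
  step 2. node 1  ⊔preds=00000  new=11000  old=00000  +wl: 
  step 3. node 2  ⊔preds=00000  new=00111  old=00000  +wl: 
  step 4. node 3  ⊔preds=00000  new=00000  stable
  step 5. node 4  ⊔preds=11111  new=11101  old=00000  +wl: 
  step 6. node 5  ⊔preds=01110  new=10100  old=00000  +wl: 0,3
  step 7. node 6  ⊔preds=10100  new=11111  old=01110  +wl: 5
  step 8. node 7  ⊔preds=11111  new=00101  old=00000  +wl: 1,2
  step 9. node 0  ⊔preds=10100  new=11111  stable
  step 10. node 3  ⊔preds=10100  new=10100  old=00000  +wl: 0
  step 11. node 5  ⊔preds=11111  new=10100  stable
  step 12. node 1  ⊔preds=00101  new=11101  old=11000  +wl: 4
  step 13. node 2  ⊔preds=00101  new=00111  stable
  step 14. node 0  ⊔preds=10100  new=11111  stable
  step 15. node 4  ⊔preds=11111  new=11101  stable

Least fixpoint reached:
  node 0: 11111
  node 1: 11101
  node 2: 00111
  node 3: 10100
  node 4: 11101
  node 5: 10100
  node 6: 11111
  node 7: 00101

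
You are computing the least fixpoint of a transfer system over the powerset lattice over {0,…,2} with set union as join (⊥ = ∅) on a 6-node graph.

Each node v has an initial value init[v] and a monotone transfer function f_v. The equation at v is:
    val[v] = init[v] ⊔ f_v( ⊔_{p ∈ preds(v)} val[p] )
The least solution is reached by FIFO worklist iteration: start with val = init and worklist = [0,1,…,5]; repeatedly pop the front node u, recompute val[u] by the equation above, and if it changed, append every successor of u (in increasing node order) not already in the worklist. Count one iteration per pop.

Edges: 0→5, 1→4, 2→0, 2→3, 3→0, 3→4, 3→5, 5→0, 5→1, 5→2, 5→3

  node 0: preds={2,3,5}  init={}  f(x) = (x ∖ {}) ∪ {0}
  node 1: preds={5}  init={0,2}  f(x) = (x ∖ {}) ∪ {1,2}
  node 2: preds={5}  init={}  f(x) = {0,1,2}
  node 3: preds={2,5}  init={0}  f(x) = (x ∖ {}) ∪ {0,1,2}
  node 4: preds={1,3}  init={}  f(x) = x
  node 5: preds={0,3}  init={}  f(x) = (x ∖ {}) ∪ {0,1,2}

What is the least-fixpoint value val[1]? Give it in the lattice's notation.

Iteration log — 11 steps:
  step 1. node 0  ⊔preds={0}  new={0}  old={}  +wl: 
  step 2. node 1  ⊔preds={}  new={0,1,2}  old={0,2}  +wl: 
  step 3. node 2  ⊔preds={}  new={0,1,2}  old={}  +wl: 0
  step 4. node 3  ⊔preds={0,1,2}  new={0,1,2}  old={0}  +wl: 
  step 5. node 4  ⊔preds={0,1,2}  new={0,1,2}  old={}  +wl: 
  step 6. node 5  ⊔preds={0,1,2}  new={0,1,2}  old={}  +wl: 1,2,3
  step 7. node 0  ⊔preds={0,1,2}  new={0,1,2}  old={0}  +wl: 5
  step 8. node 1  ⊔preds={0,1,2}  new={0,1,2}  stable
  step 9. node 2  ⊔preds={0,1,2}  new={0,1,2}  stable
  step 10. node 3  ⊔preds={0,1,2}  new={0,1,2}  stable
  step 11. node 5  ⊔preds={0,1,2}  new={0,1,2}  stable

Least fixpoint reached:
  node 0: {0,1,2}
  node 1: {0,1,2}
  node 2: {0,1,2}
  node 3: {0,1,2}
  node 4: {0,1,2}
  node 5: {0,1,2}

{0,1,2}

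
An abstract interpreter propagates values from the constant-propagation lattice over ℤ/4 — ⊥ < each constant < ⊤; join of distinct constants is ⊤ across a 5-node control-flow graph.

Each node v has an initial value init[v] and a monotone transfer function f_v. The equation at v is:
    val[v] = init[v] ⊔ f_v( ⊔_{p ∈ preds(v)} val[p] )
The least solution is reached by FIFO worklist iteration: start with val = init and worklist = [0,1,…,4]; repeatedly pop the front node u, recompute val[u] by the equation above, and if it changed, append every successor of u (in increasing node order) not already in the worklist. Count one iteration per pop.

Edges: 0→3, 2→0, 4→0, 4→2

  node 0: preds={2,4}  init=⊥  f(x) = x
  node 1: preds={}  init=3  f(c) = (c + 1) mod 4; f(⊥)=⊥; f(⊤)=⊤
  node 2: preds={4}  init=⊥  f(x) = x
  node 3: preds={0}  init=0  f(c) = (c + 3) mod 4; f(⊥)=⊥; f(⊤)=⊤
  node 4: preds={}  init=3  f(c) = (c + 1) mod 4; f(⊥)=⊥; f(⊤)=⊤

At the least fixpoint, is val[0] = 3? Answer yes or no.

Trace (6 dequeues):
  [1] u=0 | in 3 | out 3 | prev ⊥ | push {}
  [2] u=1 | in ⊥ | out 3 | ==
  [3] u=2 | in 3 | out 3 | prev ⊥ | push {0}
  [4] u=3 | in 3 | out ⊤ | prev 0 | push {}
  [5] u=4 | in ⊥ | out 3 | ==
  [6] u=0 | in 3 | out 3 | ==

Converged values:
  [0] 3
  [1] 3
  [2] 3
  [3] ⊤
  [4] 3

yes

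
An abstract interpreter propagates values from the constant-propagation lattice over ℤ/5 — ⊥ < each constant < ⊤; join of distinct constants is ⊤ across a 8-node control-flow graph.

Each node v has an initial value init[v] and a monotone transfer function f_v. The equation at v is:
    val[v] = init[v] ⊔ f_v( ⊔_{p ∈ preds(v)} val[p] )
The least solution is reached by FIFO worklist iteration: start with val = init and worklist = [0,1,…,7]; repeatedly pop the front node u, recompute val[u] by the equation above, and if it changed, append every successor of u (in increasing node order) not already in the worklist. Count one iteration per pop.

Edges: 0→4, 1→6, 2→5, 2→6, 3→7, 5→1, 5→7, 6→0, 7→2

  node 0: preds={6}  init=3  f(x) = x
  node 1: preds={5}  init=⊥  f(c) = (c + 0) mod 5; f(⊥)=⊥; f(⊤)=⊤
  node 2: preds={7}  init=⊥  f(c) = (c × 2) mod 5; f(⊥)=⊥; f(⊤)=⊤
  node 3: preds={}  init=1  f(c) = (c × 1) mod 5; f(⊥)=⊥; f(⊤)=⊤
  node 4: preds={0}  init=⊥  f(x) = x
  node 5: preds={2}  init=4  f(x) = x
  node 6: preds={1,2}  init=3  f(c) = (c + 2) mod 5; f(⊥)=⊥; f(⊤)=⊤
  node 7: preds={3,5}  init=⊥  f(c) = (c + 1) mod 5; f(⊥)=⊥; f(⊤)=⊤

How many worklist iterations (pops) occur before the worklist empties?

16

Iteration log — 16 steps:
  step 1. node 0  ⊔preds=3  new=3  stable
  step 2. node 1  ⊔preds=4  new=4  old=⊥  +wl: 
  step 3. node 2  ⊔preds=⊥  new=⊥  stable
  step 4. node 3  ⊔preds=⊥  new=1  stable
  step 5. node 4  ⊔preds=3  new=3  old=⊥  +wl: 
  step 6. node 5  ⊔preds=⊥  new=4  stable
  step 7. node 6  ⊔preds=4  new=⊤  old=3  +wl: 0
  step 8. node 7  ⊔preds=⊤  new=⊤  old=⊥  +wl: 2
  step 9. node 0  ⊔preds=⊤  new=⊤  old=3  +wl: 4
  step 10. node 2  ⊔preds=⊤  new=⊤  old=⊥  +wl: 5,6
  step 11. node 4  ⊔preds=⊤  new=⊤  old=3  +wl: 
  step 12. node 5  ⊔preds=⊤  new=⊤  old=4  +wl: 1,7
  step 13. node 6  ⊔preds=⊤  new=⊤  stable
  step 14. node 1  ⊔preds=⊤  new=⊤  old=4  +wl: 6
  step 15. node 7  ⊔preds=⊤  new=⊤  stable
  step 16. node 6  ⊔preds=⊤  new=⊤  stable

Least fixpoint reached:
  node 0: ⊤
  node 1: ⊤
  node 2: ⊤
  node 3: 1
  node 4: ⊤
  node 5: ⊤
  node 6: ⊤
  node 7: ⊤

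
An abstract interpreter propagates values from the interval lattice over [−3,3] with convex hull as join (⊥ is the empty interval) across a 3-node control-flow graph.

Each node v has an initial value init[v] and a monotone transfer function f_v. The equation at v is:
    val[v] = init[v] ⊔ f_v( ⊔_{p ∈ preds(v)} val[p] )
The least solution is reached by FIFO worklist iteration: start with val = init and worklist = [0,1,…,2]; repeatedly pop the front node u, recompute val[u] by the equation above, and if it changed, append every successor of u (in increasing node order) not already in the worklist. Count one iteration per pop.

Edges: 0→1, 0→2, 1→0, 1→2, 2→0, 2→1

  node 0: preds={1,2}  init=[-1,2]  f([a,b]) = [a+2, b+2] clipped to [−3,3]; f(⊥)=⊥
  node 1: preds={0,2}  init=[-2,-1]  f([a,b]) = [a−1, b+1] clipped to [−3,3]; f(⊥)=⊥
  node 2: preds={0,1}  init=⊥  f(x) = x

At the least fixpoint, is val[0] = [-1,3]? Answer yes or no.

yes

Worklist (8 pops):
  #1 pop 0: in=[-2,-1] → [-1,2] (no change)
  #2 pop 1: in=[-1,2] → [-2,3] (was [-2,-1]); enqueue [0]
  #3 pop 2: in=[-2,3] → [-2,3] (was ⊥); enqueue [1]
  #4 pop 0: in=[-2,3] → [-1,3] (was [-1,2]); enqueue [2]
  #5 pop 1: in=[-2,3] → [-3,3] (was [-2,3]); enqueue [0]
  #6 pop 2: in=[-3,3] → [-3,3] (was [-2,3]); enqueue [1]
  #7 pop 0: in=[-3,3] → [-1,3] (no change)
  #8 pop 1: in=[-3,3] → [-3,3] (no change)

Fixpoint:
  val[0] = [-1,3]
  val[1] = [-3,3]
  val[2] = [-3,3]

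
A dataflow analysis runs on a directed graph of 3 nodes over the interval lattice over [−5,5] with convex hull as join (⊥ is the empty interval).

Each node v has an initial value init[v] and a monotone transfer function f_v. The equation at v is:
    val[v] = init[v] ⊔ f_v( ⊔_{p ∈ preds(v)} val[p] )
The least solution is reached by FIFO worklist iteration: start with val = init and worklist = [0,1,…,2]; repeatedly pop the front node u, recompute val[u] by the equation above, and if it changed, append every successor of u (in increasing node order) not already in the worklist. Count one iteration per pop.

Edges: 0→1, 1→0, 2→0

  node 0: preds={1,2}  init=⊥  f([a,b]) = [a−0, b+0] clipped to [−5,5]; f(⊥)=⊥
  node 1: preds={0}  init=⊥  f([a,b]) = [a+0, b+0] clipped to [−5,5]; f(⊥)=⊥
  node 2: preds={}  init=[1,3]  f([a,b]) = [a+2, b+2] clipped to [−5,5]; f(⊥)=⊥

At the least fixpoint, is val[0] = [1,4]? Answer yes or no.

no

Iteration log — 4 steps:
  step 1. node 0  ⊔preds=[1,3]  new=[1,3]  old=⊥  +wl: 
  step 2. node 1  ⊔preds=[1,3]  new=[1,3]  old=⊥  +wl: 0
  step 3. node 2  ⊔preds=⊥  new=[1,3]  stable
  step 4. node 0  ⊔preds=[1,3]  new=[1,3]  stable

Least fixpoint reached:
  node 0: [1,3]
  node 1: [1,3]
  node 2: [1,3]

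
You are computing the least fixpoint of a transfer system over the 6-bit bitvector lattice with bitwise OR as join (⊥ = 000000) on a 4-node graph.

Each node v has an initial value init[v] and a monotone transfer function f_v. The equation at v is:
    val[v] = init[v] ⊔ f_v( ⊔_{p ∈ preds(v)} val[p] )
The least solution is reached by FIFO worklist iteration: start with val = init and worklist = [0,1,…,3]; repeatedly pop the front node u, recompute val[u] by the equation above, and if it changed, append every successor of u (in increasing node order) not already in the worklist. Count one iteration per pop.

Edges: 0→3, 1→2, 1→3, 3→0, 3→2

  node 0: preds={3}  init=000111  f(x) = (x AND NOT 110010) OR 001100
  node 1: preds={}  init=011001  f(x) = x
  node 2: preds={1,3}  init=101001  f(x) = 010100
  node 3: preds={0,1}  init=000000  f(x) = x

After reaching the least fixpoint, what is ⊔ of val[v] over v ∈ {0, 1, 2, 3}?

Worklist (6 pops):
  #1 pop 0: in=000000 → 001111 (was 000111); enqueue []
  #2 pop 1: in=000000 → 011001 (no change)
  #3 pop 2: in=011001 → 111101 (was 101001); enqueue []
  #4 pop 3: in=011111 → 011111 (was 000000); enqueue [0,2]
  #5 pop 0: in=011111 → 001111 (no change)
  #6 pop 2: in=011111 → 111101 (no change)

Fixpoint:
  val[0] = 001111
  val[1] = 011001
  val[2] = 111101
  val[3] = 011111

111111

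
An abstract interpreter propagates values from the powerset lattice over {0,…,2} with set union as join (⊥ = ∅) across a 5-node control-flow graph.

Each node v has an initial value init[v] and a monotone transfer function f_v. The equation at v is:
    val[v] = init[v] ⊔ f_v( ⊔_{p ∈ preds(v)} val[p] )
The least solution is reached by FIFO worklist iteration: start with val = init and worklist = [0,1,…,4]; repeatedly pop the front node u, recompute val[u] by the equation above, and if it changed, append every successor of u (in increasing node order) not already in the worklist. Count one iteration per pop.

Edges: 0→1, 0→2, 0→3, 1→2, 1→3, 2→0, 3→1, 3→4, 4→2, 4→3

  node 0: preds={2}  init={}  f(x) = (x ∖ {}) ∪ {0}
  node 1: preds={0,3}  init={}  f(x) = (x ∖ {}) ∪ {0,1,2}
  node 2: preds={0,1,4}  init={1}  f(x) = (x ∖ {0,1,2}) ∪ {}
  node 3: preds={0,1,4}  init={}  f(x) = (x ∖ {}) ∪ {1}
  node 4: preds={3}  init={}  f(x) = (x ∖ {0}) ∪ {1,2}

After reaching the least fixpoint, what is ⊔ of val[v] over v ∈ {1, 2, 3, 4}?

{0,1,2}

Iteration log — 8 steps:
  step 1. node 0  ⊔preds={1}  new={0,1}  old={}  +wl: 
  step 2. node 1  ⊔preds={0,1}  new={0,1,2}  old={}  +wl: 
  step 3. node 2  ⊔preds={0,1,2}  new={1}  stable
  step 4. node 3  ⊔preds={0,1,2}  new={0,1,2}  old={}  +wl: 1
  step 5. node 4  ⊔preds={0,1,2}  new={1,2}  old={}  +wl: 2,3
  step 6. node 1  ⊔preds={0,1,2}  new={0,1,2}  stable
  step 7. node 2  ⊔preds={0,1,2}  new={1}  stable
  step 8. node 3  ⊔preds={0,1,2}  new={0,1,2}  stable

Least fixpoint reached:
  node 0: {0,1}
  node 1: {0,1,2}
  node 2: {1}
  node 3: {0,1,2}
  node 4: {1,2}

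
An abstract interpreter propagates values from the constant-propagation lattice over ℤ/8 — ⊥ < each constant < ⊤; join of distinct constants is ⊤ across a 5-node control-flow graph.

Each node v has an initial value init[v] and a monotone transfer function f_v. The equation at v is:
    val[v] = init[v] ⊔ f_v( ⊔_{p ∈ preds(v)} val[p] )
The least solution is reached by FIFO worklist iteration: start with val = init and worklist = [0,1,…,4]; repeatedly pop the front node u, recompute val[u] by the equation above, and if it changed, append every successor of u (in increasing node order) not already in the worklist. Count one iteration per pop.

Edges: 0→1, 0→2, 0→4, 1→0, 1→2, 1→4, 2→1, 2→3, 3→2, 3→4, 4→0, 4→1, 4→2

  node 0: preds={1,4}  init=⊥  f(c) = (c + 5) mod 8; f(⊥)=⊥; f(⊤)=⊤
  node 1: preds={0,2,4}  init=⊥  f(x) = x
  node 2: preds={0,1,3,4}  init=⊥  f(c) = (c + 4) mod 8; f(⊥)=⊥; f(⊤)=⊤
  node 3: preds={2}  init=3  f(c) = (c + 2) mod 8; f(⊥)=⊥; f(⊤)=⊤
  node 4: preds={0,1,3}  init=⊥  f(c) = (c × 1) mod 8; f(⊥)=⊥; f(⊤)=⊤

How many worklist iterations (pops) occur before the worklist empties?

12

Worklist (12 pops):
  #1 pop 0: in=⊥ → ⊥ (no change)
  #2 pop 1: in=⊥ → ⊥ (no change)
  #3 pop 2: in=3 → 7 (was ⊥); enqueue [1]
  #4 pop 3: in=7 → ⊤ (was 3); enqueue [2]
  #5 pop 4: in=⊤ → ⊤ (was ⊥); enqueue [0]
  #6 pop 1: in=⊤ → ⊤ (was ⊥); enqueue [4]
  #7 pop 2: in=⊤ → ⊤ (was 7); enqueue [1,3]
  #8 pop 0: in=⊤ → ⊤ (was ⊥); enqueue [2]
  #9 pop 4: in=⊤ → ⊤ (no change)
  #10 pop 1: in=⊤ → ⊤ (no change)
  #11 pop 3: in=⊤ → ⊤ (no change)
  #12 pop 2: in=⊤ → ⊤ (no change)

Fixpoint:
  val[0] = ⊤
  val[1] = ⊤
  val[2] = ⊤
  val[3] = ⊤
  val[4] = ⊤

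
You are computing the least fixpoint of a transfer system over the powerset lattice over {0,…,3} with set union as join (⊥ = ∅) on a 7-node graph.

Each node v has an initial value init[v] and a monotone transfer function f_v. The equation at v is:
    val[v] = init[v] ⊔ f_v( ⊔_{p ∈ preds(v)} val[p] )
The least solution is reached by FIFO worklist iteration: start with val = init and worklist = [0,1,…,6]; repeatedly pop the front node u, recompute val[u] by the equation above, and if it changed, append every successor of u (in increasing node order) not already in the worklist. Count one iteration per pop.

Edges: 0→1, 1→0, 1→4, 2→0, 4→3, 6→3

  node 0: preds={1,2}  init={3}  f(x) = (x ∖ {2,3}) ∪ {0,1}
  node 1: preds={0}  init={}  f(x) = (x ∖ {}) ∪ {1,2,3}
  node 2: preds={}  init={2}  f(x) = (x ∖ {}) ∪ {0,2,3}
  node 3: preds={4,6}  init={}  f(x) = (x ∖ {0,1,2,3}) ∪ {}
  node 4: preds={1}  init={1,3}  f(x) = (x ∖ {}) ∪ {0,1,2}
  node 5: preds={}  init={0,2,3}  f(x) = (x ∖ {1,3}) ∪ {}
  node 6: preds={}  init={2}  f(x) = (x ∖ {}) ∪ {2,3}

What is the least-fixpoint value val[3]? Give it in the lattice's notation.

Iteration log — 9 steps:
  step 1. node 0  ⊔preds={2}  new={0,1,3}  old={3}  +wl: 
  step 2. node 1  ⊔preds={0,1,3}  new={0,1,2,3}  old={}  +wl: 0
  step 3. node 2  ⊔preds={}  new={0,2,3}  old={2}  +wl: 
  step 4. node 3  ⊔preds={1,2,3}  new={}  stable
  step 5. node 4  ⊔preds={0,1,2,3}  new={0,1,2,3}  old={1,3}  +wl: 3
  step 6. node 5  ⊔preds={}  new={0,2,3}  stable
  step 7. node 6  ⊔preds={}  new={2,3}  old={2}  +wl: 
  step 8. node 0  ⊔preds={0,1,2,3}  new={0,1,3}  stable
  step 9. node 3  ⊔preds={0,1,2,3}  new={}  stable

Least fixpoint reached:
  node 0: {0,1,3}
  node 1: {0,1,2,3}
  node 2: {0,2,3}
  node 3: {}
  node 4: {0,1,2,3}
  node 5: {0,2,3}
  node 6: {2,3}

{}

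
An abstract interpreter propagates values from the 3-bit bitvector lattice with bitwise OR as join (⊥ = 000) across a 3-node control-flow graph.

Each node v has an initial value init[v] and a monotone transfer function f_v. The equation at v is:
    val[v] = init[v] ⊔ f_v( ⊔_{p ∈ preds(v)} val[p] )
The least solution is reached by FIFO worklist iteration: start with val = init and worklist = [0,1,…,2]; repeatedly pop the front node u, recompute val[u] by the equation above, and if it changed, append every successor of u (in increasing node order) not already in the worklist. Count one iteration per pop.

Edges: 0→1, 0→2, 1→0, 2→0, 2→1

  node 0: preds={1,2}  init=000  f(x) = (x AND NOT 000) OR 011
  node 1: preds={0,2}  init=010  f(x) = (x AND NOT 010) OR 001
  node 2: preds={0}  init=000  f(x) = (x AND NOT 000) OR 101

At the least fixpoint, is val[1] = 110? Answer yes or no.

no

Iteration log — 7 steps:
  step 1. node 0  ⊔preds=010  new=011  old=000  +wl: 
  step 2. node 1  ⊔preds=011  new=011  old=010  +wl: 0
  step 3. node 2  ⊔preds=011  new=111  old=000  +wl: 1
  step 4. node 0  ⊔preds=111  new=111  old=011  +wl: 2
  step 5. node 1  ⊔preds=111  new=111  old=011  +wl: 0
  step 6. node 2  ⊔preds=111  new=111  stable
  step 7. node 0  ⊔preds=111  new=111  stable

Least fixpoint reached:
  node 0: 111
  node 1: 111
  node 2: 111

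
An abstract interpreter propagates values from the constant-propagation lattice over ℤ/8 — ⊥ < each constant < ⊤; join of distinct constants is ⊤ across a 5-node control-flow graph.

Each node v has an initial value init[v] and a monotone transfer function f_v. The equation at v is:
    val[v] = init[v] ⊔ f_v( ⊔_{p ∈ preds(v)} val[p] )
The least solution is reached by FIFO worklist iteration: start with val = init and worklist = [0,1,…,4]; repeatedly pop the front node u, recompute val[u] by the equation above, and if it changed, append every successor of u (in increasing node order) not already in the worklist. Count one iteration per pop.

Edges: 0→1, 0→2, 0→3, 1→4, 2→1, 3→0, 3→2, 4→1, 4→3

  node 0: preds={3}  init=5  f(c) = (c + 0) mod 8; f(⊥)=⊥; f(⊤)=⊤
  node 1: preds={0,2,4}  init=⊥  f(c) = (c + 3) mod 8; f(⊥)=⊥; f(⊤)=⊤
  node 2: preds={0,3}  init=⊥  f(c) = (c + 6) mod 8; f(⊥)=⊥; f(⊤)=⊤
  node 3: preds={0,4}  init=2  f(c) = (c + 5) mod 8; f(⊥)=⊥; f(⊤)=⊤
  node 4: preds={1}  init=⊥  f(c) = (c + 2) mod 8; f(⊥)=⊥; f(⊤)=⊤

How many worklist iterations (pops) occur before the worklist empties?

Trace (9 dequeues):
  [1] u=0 | in 2 | out ⊤ | prev 5 | push {}
  [2] u=1 | in ⊤ | out ⊤ | prev ⊥ | push {}
  [3] u=2 | in ⊤ | out ⊤ | prev ⊥ | push {1}
  [4] u=3 | in ⊤ | out ⊤ | prev 2 | push {0,2}
  [5] u=4 | in ⊤ | out ⊤ | prev ⊥ | push {3}
  [6] u=1 | in ⊤ | out ⊤ | ==
  [7] u=0 | in ⊤ | out ⊤ | ==
  [8] u=2 | in ⊤ | out ⊤ | ==
  [9] u=3 | in ⊤ | out ⊤ | ==

Converged values:
  [0] ⊤
  [1] ⊤
  [2] ⊤
  [3] ⊤
  [4] ⊤

9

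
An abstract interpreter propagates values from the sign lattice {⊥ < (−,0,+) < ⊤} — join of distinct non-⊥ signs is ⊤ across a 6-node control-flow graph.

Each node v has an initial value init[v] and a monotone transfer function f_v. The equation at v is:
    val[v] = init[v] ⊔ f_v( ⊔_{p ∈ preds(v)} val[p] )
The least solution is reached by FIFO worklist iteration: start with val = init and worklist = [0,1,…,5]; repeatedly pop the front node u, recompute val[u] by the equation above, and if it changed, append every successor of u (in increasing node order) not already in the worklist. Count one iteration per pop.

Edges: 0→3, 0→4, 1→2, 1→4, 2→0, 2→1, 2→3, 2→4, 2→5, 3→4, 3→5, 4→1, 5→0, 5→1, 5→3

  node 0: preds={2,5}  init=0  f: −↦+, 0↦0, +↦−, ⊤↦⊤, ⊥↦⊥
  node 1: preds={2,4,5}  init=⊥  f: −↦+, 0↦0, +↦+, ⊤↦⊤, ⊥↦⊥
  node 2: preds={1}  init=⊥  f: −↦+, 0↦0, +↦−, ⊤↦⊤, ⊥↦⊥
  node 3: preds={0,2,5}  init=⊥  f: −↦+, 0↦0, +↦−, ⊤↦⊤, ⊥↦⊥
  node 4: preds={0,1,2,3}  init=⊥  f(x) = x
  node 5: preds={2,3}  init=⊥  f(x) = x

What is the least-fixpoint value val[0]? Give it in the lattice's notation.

Trace (15 dequeues):
  [1] u=0 | in ⊥ | out 0 | ==
  [2] u=1 | in ⊥ | out ⊥ | ==
  [3] u=2 | in ⊥ | out ⊥ | ==
  [4] u=3 | in 0 | out 0 | prev ⊥ | push {}
  [5] u=4 | in 0 | out 0 | prev ⊥ | push {1}
  [6] u=5 | in 0 | out 0 | prev ⊥ | push {0,3}
  [7] u=1 | in 0 | out 0 | prev ⊥ | push {2,4}
  [8] u=0 | in 0 | out 0 | ==
  [9] u=3 | in 0 | out 0 | ==
  [10] u=2 | in 0 | out 0 | prev ⊥ | push {0,1,3,5}
  [11] u=4 | in 0 | out 0 | ==
  [12] u=0 | in 0 | out 0 | ==
  [13] u=1 | in 0 | out 0 | ==
  [14] u=3 | in 0 | out 0 | ==
  [15] u=5 | in 0 | out 0 | ==

Converged values:
  [0] 0
  [1] 0
  [2] 0
  [3] 0
  [4] 0
  [5] 0

0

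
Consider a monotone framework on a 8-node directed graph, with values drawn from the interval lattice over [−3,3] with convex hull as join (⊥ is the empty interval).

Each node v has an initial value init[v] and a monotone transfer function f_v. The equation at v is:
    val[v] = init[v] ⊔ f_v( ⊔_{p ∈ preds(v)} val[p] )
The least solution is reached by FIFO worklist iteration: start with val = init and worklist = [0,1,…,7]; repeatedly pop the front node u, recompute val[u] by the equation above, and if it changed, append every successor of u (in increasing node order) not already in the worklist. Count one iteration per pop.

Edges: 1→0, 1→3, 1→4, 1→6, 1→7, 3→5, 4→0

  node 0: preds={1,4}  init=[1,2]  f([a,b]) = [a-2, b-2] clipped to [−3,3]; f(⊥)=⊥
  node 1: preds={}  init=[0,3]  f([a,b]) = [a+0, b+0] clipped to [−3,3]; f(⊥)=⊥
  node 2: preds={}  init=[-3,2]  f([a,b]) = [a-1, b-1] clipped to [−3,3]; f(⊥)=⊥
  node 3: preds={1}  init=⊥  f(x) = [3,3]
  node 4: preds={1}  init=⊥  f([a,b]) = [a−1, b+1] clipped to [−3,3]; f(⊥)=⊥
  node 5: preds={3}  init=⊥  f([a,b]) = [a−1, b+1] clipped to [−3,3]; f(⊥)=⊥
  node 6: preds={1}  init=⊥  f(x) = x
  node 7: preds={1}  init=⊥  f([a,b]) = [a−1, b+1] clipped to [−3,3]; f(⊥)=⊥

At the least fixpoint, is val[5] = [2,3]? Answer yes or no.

Iteration log — 9 steps:
  step 1. node 0  ⊔preds=[0,3]  new=[-2,2]  old=[1,2]  +wl: 
  step 2. node 1  ⊔preds=⊥  new=[0,3]  stable
  step 3. node 2  ⊔preds=⊥  new=[-3,2]  stable
  step 4. node 3  ⊔preds=[0,3]  new=[3,3]  old=⊥  +wl: 
  step 5. node 4  ⊔preds=[0,3]  new=[-1,3]  old=⊥  +wl: 0
  step 6. node 5  ⊔preds=[3,3]  new=[2,3]  old=⊥  +wl: 
  step 7. node 6  ⊔preds=[0,3]  new=[0,3]  old=⊥  +wl: 
  step 8. node 7  ⊔preds=[0,3]  new=[-1,3]  old=⊥  +wl: 
  step 9. node 0  ⊔preds=[-1,3]  new=[-3,2]  old=[-2,2]  +wl: 

Least fixpoint reached:
  node 0: [-3,2]
  node 1: [0,3]
  node 2: [-3,2]
  node 3: [3,3]
  node 4: [-1,3]
  node 5: [2,3]
  node 6: [0,3]
  node 7: [-1,3]

yes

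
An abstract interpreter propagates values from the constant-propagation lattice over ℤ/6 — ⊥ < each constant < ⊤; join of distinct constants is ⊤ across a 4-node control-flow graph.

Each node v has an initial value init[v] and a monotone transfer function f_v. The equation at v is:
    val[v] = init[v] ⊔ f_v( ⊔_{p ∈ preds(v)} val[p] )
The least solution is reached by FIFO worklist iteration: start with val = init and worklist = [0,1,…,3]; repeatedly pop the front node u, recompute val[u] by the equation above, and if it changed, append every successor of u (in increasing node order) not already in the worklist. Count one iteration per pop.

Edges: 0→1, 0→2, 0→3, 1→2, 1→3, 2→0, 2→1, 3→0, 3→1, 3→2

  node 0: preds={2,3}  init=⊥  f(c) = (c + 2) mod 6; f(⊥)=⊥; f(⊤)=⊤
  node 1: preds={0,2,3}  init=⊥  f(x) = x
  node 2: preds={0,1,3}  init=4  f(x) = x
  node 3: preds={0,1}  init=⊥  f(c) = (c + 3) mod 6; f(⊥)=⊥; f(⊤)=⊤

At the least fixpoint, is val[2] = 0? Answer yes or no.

Worklist (8 pops):
  #1 pop 0: in=4 → 0 (was ⊥); enqueue []
  #2 pop 1: in=⊤ → ⊤ (was ⊥); enqueue []
  #3 pop 2: in=⊤ → ⊤ (was 4); enqueue [0,1]
  #4 pop 3: in=⊤ → ⊤ (was ⊥); enqueue [2]
  #5 pop 0: in=⊤ → ⊤ (was 0); enqueue [3]
  #6 pop 1: in=⊤ → ⊤ (no change)
  #7 pop 2: in=⊤ → ⊤ (no change)
  #8 pop 3: in=⊤ → ⊤ (no change)

Fixpoint:
  val[0] = ⊤
  val[1] = ⊤
  val[2] = ⊤
  val[3] = ⊤

no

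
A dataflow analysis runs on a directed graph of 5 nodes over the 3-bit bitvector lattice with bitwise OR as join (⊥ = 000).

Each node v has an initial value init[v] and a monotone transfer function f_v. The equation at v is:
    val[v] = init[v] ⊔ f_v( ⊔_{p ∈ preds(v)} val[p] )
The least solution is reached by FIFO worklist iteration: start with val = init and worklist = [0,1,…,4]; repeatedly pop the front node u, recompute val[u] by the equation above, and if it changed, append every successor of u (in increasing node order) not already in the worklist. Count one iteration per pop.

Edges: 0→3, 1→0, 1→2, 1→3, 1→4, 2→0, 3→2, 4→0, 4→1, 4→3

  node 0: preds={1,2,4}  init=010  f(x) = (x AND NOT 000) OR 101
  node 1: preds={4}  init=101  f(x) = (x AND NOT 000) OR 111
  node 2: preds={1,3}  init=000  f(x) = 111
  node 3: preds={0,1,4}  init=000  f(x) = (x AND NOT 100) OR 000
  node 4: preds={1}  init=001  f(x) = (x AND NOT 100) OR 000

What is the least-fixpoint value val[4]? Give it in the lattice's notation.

Iteration log — 9 steps:
  step 1. node 0  ⊔preds=101  new=111  old=010  +wl: 
  step 2. node 1  ⊔preds=001  new=111  old=101  +wl: 0
  step 3. node 2  ⊔preds=111  new=111  old=000  +wl: 
  step 4. node 3  ⊔preds=111  new=011  old=000  +wl: 2
  step 5. node 4  ⊔preds=111  new=011  old=001  +wl: 1,3
  step 6. node 0  ⊔preds=111  new=111  stable
  step 7. node 2  ⊔preds=111  new=111  stable
  step 8. node 1  ⊔preds=011  new=111  stable
  step 9. node 3  ⊔preds=111  new=011  stable

Least fixpoint reached:
  node 0: 111
  node 1: 111
  node 2: 111
  node 3: 011
  node 4: 011

011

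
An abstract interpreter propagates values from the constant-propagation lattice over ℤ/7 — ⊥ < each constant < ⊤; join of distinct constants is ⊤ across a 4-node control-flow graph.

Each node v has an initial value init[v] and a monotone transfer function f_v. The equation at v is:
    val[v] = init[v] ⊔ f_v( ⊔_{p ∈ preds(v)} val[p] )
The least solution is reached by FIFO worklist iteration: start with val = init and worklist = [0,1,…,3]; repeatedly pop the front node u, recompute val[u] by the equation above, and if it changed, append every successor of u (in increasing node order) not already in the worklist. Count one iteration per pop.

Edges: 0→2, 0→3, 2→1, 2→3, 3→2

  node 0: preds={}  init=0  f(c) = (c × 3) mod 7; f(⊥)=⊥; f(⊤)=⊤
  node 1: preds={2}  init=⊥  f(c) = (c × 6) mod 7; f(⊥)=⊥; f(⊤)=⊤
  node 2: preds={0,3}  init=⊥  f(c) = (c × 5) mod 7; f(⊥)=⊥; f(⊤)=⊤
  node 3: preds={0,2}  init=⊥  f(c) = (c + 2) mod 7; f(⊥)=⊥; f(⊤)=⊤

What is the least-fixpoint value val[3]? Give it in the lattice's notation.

Trace (9 dequeues):
  [1] u=0 | in ⊥ | out 0 | ==
  [2] u=1 | in ⊥ | out ⊥ | ==
  [3] u=2 | in 0 | out 0 | prev ⊥ | push {1}
  [4] u=3 | in 0 | out 2 | prev ⊥ | push {2}
  [5] u=1 | in 0 | out 0 | prev ⊥ | push {}
  [6] u=2 | in ⊤ | out ⊤ | prev 0 | push {1,3}
  [7] u=1 | in ⊤ | out ⊤ | prev 0 | push {}
  [8] u=3 | in ⊤ | out ⊤ | prev 2 | push {2}
  [9] u=2 | in ⊤ | out ⊤ | ==

Converged values:
  [0] 0
  [1] ⊤
  [2] ⊤
  [3] ⊤

⊤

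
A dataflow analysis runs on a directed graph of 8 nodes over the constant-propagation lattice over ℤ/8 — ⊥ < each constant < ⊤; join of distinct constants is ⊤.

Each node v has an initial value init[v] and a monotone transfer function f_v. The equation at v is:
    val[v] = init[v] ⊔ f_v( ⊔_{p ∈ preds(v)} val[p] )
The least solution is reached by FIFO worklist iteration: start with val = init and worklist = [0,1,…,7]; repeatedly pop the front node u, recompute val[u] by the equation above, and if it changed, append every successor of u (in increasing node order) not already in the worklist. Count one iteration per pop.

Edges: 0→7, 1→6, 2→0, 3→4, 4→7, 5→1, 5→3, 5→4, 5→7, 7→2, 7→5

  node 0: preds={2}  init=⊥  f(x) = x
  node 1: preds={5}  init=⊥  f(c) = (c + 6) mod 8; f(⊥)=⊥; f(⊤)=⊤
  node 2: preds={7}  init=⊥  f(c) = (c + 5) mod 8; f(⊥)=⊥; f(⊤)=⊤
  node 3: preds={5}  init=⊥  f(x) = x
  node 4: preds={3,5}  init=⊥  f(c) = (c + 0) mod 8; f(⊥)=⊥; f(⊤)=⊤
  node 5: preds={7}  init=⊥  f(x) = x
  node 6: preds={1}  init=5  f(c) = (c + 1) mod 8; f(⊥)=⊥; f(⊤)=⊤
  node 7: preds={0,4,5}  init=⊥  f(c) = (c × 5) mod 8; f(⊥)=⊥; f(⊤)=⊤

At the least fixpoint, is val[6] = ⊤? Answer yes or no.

Iteration log — 8 steps:
  step 1. node 0  ⊔preds=⊥  new=⊥  stable
  step 2. node 1  ⊔preds=⊥  new=⊥  stable
  step 3. node 2  ⊔preds=⊥  new=⊥  stable
  step 4. node 3  ⊔preds=⊥  new=⊥  stable
  step 5. node 4  ⊔preds=⊥  new=⊥  stable
  step 6. node 5  ⊔preds=⊥  new=⊥  stable
  step 7. node 6  ⊔preds=⊥  new=5  stable
  step 8. node 7  ⊔preds=⊥  new=⊥  stable

Least fixpoint reached:
  node 0: ⊥
  node 1: ⊥
  node 2: ⊥
  node 3: ⊥
  node 4: ⊥
  node 5: ⊥
  node 6: 5
  node 7: ⊥

no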